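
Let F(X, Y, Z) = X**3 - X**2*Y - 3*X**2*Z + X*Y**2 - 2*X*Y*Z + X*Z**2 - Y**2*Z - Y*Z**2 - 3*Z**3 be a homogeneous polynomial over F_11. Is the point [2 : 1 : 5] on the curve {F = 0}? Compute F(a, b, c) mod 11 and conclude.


F(2,1,5) ≡ 0 (mod 11); P is on the curve.

Evaluate F(2, 1, 5) term-by-term (mod 11).
  X**3 ↦ 1·8·1·1 = 8
  -X**2*Y ↦ -1·4·1·1 = -4
  -3*X**2*Z ↦ -3·4·1·5 = -60
  X*Y**2 ↦ 1·2·1·1 = 2
  -2*X*Y*Z ↦ -2·2·1·5 = -20
  X*Z**2 ↦ 1·2·1·25 = 50
  -Y**2*Z ↦ -1·1·1·5 = -5
  -Y*Z**2 ↦ -1·1·1·25 = -25
  -3*Z**3 ↦ -3·1·1·125 = -375
Sum: F(2, 1, 5) = (8) + (-4) + (-60) + (2) + (-20) + (50) + (-5) + (-25) + (-375) = -429.
Reducing mod 11: -429 ≡ 0 (mod 11).
Since F(a, b, c) ≡ 0 (mod 11), P lies on the curve.


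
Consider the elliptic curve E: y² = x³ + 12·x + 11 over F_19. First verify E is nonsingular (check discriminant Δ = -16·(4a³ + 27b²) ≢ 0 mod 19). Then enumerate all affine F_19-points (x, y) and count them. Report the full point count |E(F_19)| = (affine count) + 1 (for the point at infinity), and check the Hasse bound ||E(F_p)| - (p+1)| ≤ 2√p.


Affine points = {(0, 7), (0, 12), (1, 9), (1, 10), (2, 9), (2, 10), (3, 6), (3, 13), (4, 3), (4, 16), (5, 5), (5, 14), (7, 1), (7, 18), (8, 7), (8, 12), (11, 7), (11, 12), (14, 4), (14, 15), (16, 9), (16, 10), (17, 6), (17, 13), (18, 6), (18, 13)}; affine count = 26; |E(F_19)| = 27.

Discriminant check: Δ ∝ 4a³ + 27b² = 4·12³ + 27·11² = 4·1728 + 27·121 ≡ 14 (mod 19). Nonzero ⇒ E is nonsingular.
For each x ∈ F_19, compute rhs = x³ + 12·x + 11 mod 19, then count y ∈ F_19 with y² ≡ rhs.
  x = 0: rhs = 11, matching y values: 7, 12 (2 points).
  x = 1: rhs = 5, matching y values: 9, 10 (2 points).
  x = 2: rhs = 5, matching y values: 9, 10 (2 points).
  x = 3: rhs = 17, matching y values: 6, 13 (2 points).
  x = 4: rhs = 9, matching y values: 3, 16 (2 points).
  x = 5: rhs = 6, matching y values: 5, 14 (2 points).
  x = 6: rhs = 14, matching y values: none (0 points).
  x = 7: rhs = 1, matching y values: 1, 18 (2 points).
  x = 8: rhs = 11, matching y values: 7, 12 (2 points).
  x = 9: rhs = 12, matching y values: none (0 points).
  x = 10: rhs = 10, matching y values: none (0 points).
  x = 11: rhs = 11, matching y values: 7, 12 (2 points).
  x = 12: rhs = 2, matching y values: none (0 points).
  x = 13: rhs = 8, matching y values: none (0 points).
  x = 14: rhs = 16, matching y values: 4, 15 (2 points).
  x = 15: rhs = 13, matching y values: none (0 points).
  x = 16: rhs = 5, matching y values: 9, 10 (2 points).
  x = 17: rhs = 17, matching y values: 6, 13 (2 points).
  x = 18: rhs = 17, matching y values: 6, 13 (2 points).
Total affine count: 26.
Full point count |E(F_19)| = 26 + 1 = 27.
Hasse bound: |27 − (19+1)| = |7| = 7 ≤ 2√19 ≈ 8.7178 ✓.


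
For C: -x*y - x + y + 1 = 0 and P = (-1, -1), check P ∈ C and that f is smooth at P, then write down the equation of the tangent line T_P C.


Tangent line at P: 2*y + 2 = 0.

Step 1: f(-1, -1) = 0, so P lies on C.
Step 2: partial derivatives
  f_x(x, y) = -y - 1, f_y(x, y) = 1 - x.
  f_x(P) = 0, f_y(P) = 2 (gradient nonzero, so P is smooth).
Step 3: tangent line at P: 0·(x − -1) + 2·(y − -1) = 0.
Expanding: 2*y + 2 = 0.


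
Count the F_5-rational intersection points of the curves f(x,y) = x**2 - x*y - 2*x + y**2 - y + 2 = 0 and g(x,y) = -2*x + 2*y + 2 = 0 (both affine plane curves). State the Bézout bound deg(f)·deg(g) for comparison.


Common zeros: {(2, 1)}; count = 1; Bézout bound = 2.

deg(f) = 2, deg(g) = 1, so Bézout bound = 2.
Scan x ∈ F_5. For each x, list the y ∈ F_5 with f(x, y) ≡ 0 and those with g(x, y) ≡ 0 (mod 5); the common zeros in that column are the intersection.
  x = 0: f ≡ 0 at y ∈ ∅; g ≡ 0 at y ∈ {4}; common: ∅.
  x = 1: f ≡ 0 at y ∈ {1}; g ≡ 0 at y ∈ {0}; common: ∅.
  x = 2: f ≡ 0 at y ∈ {1, 2}; g ≡ 0 at y ∈ {1}; common: {1}.
  x = 3: f ≡ 0 at y ∈ {0, 4}; g ≡ 0 at y ∈ {2}; common: ∅.
  x = 4: f ≡ 0 at y ∈ {0}; g ≡ 0 at y ∈ {3}; common: ∅.
Collecting: common zeros = {(2, 1)}, so the count is 1.
Comparison with the Bézout bound: 1 ≤ 2 = deg(f)·deg(g), as expected for curves with no common component (the affine F_5-count falls short of the bound because intersections may lie at infinity, over extension fields, or carry multiplicity).


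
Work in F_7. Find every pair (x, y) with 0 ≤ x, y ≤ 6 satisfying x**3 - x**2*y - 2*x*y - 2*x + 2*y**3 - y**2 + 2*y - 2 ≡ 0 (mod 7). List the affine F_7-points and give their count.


Affine F_7-points: {(0, 2), (0, 3), (0, 6), (1, 2), (1, 4), (1, 5), (3, 1), (6, 6)}; count = 8.

For each of the 49 pairs (x, y) ∈ F_7², evaluate f(x, y) mod 7. Record the zeros.
  x = 0: [0↦5, 1↦1, 2↦0, 3↦0, 4↦6, 5↦2, 6↦0]  zeros at y ∈ {2, 3, 6}
  x = 1: [0↦4, 1↦4, 2↦0, 3↦4, 4↦0, 5↦0, 6↦2]  zeros at y ∈ {2, 4, 5}
  x = 2: [0↦2, 1↦4, 2↦2, 3↦1, 4↦6, 5↦1, 6↦5]  zeros at y ∈ ∅
  x = 3: [0↦5, 1↦0, 2↦5, 3↦4, 4↦2, 5↦4, 6↦1]  zeros at y ∈ {1}
  x = 4: [0↦5, 1↦5, 2↦1, 3↦5, 4↦1, 5↦1, 6↦3]  zeros at y ∈ ∅
  x = 5: [0↦1, 1↦4, 2↦3, 3↦3, 4↦2, 5↦5, 6↦3]  zeros at y ∈ ∅
  x = 6: [0↦6, 1↦3, 2↦3, 3↦4, 4↦4, 5↦1, 6↦0]  zeros at y ∈ {6}
Collecting zeros: affine points = {(0, 2), (0, 3), (0, 6), (1, 2), (1, 4), (1, 5), (3, 1), (6, 6)}.
Total count |C(F_7)_aff| = 8.


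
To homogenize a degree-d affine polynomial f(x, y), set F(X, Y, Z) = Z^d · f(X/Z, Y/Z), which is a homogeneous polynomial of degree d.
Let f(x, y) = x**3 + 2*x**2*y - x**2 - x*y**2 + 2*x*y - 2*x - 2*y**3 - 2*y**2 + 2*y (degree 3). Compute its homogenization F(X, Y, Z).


F(X, Y, Z) = X**3 + 2*X**2*Y - X**2*Z - X*Y**2 + 2*X*Y*Z - 2*X*Z**2 - 2*Y**3 - 2*Y**2*Z + 2*Y*Z**2

deg(f) = 3.
Substitute x = X/Z, y = Y/Z into f, then multiply by Z^3.
  monomial 1·x^3·y^0 ↦ 1·X^3·Y^0·Z^0.
  monomial 2·x^2·y^1 ↦ 2·X^2·Y^1·Z^0.
  monomial -1·x^2·y^0 ↦ -1·X^2·Y^0·Z^1.
  monomial -1·x^1·y^2 ↦ -1·X^1·Y^2·Z^0.
  monomial 2·x^1·y^1 ↦ 2·X^1·Y^1·Z^1.
  monomial -2·x^1·y^0 ↦ -2·X^1·Y^0·Z^2.
  monomial -2·x^0·y^3 ↦ -2·X^0·Y^3·Z^0.
  monomial -2·x^0·y^2 ↦ -2·X^0·Y^2·Z^1.
  monomial 2·x^0·y^1 ↦ 2·X^0·Y^1·Z^2.
Collecting: F(X, Y, Z) = X**3 + 2*X**2*Y - X**2*Z - X*Y**2 + 2*X*Y*Z - 2*X*Z**2 - 2*Y**3 - 2*Y**2*Z + 2*Y*Z**2.


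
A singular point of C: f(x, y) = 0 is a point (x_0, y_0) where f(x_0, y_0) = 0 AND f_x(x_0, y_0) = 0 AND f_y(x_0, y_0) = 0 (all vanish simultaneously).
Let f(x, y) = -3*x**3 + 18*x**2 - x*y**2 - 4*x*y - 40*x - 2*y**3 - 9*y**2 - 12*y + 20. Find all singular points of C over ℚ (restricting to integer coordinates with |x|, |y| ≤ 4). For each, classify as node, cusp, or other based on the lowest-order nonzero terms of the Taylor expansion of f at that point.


Singular points: {(2, -2)}; classification: cusp.

Compute partial derivatives:
  f_x = -9*x**2 + 36*x - y**2 - 4*y - 40.
  f_y = -2*x*y - 4*x - 6*y**2 - 18*y - 12.
Scan x_0 ∈ {−4, ..., 4}. For each x_0, f_y(x_0, y) is a polynomial in y; find its integer roots y ∈ {−4, ..., 4}, then test f_x and f at those candidates.
  x = -4: f_y(-4, y) = -6*y**2 - 10*y + 4; vanishes at y ∈ {-2}. (-4, -2): f_x = -324 ≠ 0.
  x = -3: f_y(-3, y) = -6*y**2 - 12*y; vanishes at y ∈ {-2, 0}. (-3, -2): f_x = -225 ≠ 0; (-3, 0): f_x = -229 ≠ 0.
  x = -2: f_y(-2, y) = -6*y**2 - 14*y - 4; vanishes at y ∈ {-2}. (-2, -2): f_x = -144 ≠ 0.
  x = -1: f_y(-1, y) = -6*y**2 - 16*y - 8; vanishes at y ∈ {-2}. (-1, -2): f_x = -81 ≠ 0.
  x = 0: f_y(0, y) = -6*y**2 - 18*y - 12; vanishes at y ∈ {-2, -1}. (0, -2): f_x = -36 ≠ 0; (0, -1): f_x = -37 ≠ 0.
  x = 1: f_y(1, y) = -6*y**2 - 20*y - 16; vanishes at y ∈ {-2}. (1, -2): f_x = -9 ≠ 0.
  x = 2: f_y(2, y) = -6*y**2 - 22*y - 20; vanishes at y ∈ {-2}. (2, -2): f_x = 0, f = 0 — SINGULAR.
  x = 3: f_y(3, y) = -6*y**2 - 24*y - 24; vanishes at y ∈ {-2}. (3, -2): f_x = -9 ≠ 0.
  x = 4: f_y(4, y) = -6*y**2 - 26*y - 28; vanishes at y ∈ {-2}. (4, -2): f_x = -36 ≠ 0.
Only singular point on the grid: (2, -2).
Classify: substitute x = 2 + u, y = -2 + v and expand: f = -3*u**3 - u*v**2 - 2*v**3 + v**2.
No constant or linear terms (consistent with a singular point). Quadratic part: v**2. Cubic part: -3*u**3 - u*v**2 - 2*v**3.
The quadratic part v**2 is a perfect square, so there is a single (double) tangent line v = 0, i.e. y = -2. Restricting the cubic part to that line (v = 0) leaves -3*u**3 ≠ 0, so f is not divisible by v and the branch is v² ≈ 3*u**3 to lowest order — this is a cusp.
Classification: cusp.


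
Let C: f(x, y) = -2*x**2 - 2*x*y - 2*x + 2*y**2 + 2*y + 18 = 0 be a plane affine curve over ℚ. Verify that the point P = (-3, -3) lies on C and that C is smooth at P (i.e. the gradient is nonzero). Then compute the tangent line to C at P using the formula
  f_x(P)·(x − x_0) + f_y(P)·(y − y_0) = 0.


Tangent line at P: 16*x - 4*y + 36 = 0.

Step 1: f(-3, -3) = 0, so P lies on C.
Step 2: partial derivatives
  f_x(x, y) = -4*x - 2*y - 2, f_y(x, y) = -2*x + 4*y + 2.
  f_x(P) = 16, f_y(P) = -4 (gradient nonzero, so P is smooth).
Step 3: tangent line at P: 16·(x − -3) + -4·(y − -3) = 0.
Expanding: 16*x - 4*y + 36 = 0.


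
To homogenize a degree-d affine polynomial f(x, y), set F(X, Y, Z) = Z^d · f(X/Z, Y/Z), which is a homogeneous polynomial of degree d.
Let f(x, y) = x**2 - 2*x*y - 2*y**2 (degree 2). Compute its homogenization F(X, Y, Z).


F(X, Y, Z) = X**2 - 2*X*Y - 2*Y**2

deg(f) = 2.
Substitute x = X/Z, y = Y/Z into f, then multiply by Z^2.
  monomial 1·x^2·y^0 ↦ 1·X^2·Y^0·Z^0.
  monomial -2·x^1·y^1 ↦ -2·X^1·Y^1·Z^0.
  monomial -2·x^0·y^2 ↦ -2·X^0·Y^2·Z^0.
Collecting: F(X, Y, Z) = X**2 - 2*X*Y - 2*Y**2.


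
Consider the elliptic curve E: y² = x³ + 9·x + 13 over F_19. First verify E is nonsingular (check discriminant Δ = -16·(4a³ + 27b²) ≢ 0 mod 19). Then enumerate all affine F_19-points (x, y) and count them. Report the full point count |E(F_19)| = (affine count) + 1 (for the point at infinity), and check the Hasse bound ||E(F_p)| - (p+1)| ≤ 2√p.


Affine points = {(1, 2), (1, 17), (2, 1), (2, 18), (6, 6), (6, 13), (7, 1), (7, 18), (9, 5), (9, 14), (10, 1), (10, 18), (12, 5), (12, 14), (13, 3), (13, 16), (16, 4), (16, 15), (17, 5), (17, 14)}; affine count = 20; |E(F_19)| = 21.

Discriminant check: Δ ∝ 4a³ + 27b² = 4·9³ + 27·13² = 4·729 + 27·169 ≡ 12 (mod 19). Nonzero ⇒ E is nonsingular.
For each x ∈ F_19, compute rhs = x³ + 9·x + 13 mod 19, then count y ∈ F_19 with y² ≡ rhs.
  x = 0: rhs = 13, matching y values: none (0 points).
  x = 1: rhs = 4, matching y values: 2, 17 (2 points).
  x = 2: rhs = 1, matching y values: 1, 18 (2 points).
  x = 3: rhs = 10, matching y values: none (0 points).
  x = 4: rhs = 18, matching y values: none (0 points).
  x = 5: rhs = 12, matching y values: none (0 points).
  x = 6: rhs = 17, matching y values: 6, 13 (2 points).
  x = 7: rhs = 1, matching y values: 1, 18 (2 points).
  x = 8: rhs = 8, matching y values: none (0 points).
  x = 9: rhs = 6, matching y values: 5, 14 (2 points).
  x = 10: rhs = 1, matching y values: 1, 18 (2 points).
  x = 11: rhs = 18, matching y values: none (0 points).
  x = 12: rhs = 6, matching y values: 5, 14 (2 points).
  x = 13: rhs = 9, matching y values: 3, 16 (2 points).
  x = 14: rhs = 14, matching y values: none (0 points).
  x = 15: rhs = 8, matching y values: none (0 points).
  x = 16: rhs = 16, matching y values: 4, 15 (2 points).
  x = 17: rhs = 6, matching y values: 5, 14 (2 points).
  x = 18: rhs = 3, matching y values: none (0 points).
Total affine count: 20.
Full point count |E(F_19)| = 20 + 1 = 21.
Hasse bound: |21 − (19+1)| = |1| = 1 ≤ 2√19 ≈ 8.7178 ✓.


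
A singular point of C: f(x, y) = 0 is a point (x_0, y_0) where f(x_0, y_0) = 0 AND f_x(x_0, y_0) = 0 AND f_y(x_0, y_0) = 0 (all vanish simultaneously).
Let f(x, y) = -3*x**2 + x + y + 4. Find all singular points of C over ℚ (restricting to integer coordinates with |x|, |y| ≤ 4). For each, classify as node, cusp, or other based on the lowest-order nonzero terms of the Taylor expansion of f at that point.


No singular points in the scanned grid; C is smooth there.

Compute partial derivatives:
  f_x = 1 - 6*x.
  f_y = 1.
f_y = 1 is a nonzero constant, so f_y never vanishes: no point (x, y) can satisfy f = f_x = f_y = 0. In particular no (x, y) ∈ {−4, ..., 4}² is singular; the curve is smooth.


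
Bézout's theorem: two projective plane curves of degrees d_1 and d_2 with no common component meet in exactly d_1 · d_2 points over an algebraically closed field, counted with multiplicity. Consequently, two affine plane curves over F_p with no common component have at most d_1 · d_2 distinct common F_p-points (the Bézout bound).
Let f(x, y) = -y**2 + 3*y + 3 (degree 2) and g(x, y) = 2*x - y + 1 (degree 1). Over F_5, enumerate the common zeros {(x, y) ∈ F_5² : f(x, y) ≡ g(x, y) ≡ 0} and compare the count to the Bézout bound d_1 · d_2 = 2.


Common zeros: {(0, 1), (3, 2)}; count = 2; Bézout bound = 2.

deg(f) = 2, deg(g) = 1, so Bézout bound = 2.
Scan x ∈ F_5. For each x, list the y ∈ F_5 with f(x, y) ≡ 0 and those with g(x, y) ≡ 0 (mod 5); the common zeros in that column are the intersection.
  x = 0: f ≡ 0 at y ∈ {1, 2}; g ≡ 0 at y ∈ {1}; common: {1}.
  x = 1: f ≡ 0 at y ∈ {1, 2}; g ≡ 0 at y ∈ {3}; common: ∅.
  x = 2: f ≡ 0 at y ∈ {1, 2}; g ≡ 0 at y ∈ {0}; common: ∅.
  x = 3: f ≡ 0 at y ∈ {1, 2}; g ≡ 0 at y ∈ {2}; common: {2}.
  x = 4: f ≡ 0 at y ∈ {1, 2}; g ≡ 0 at y ∈ {4}; common: ∅.
Collecting: common zeros = {(0, 1), (3, 2)}, so the count is 2.
Comparison with the Bézout bound: 2 ≤ 2 = deg(f)·deg(g), as expected for curves with no common component (the bound is attained).


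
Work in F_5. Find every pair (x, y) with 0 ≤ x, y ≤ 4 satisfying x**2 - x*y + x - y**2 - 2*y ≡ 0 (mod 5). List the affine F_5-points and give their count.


Affine F_5-points: {(0, 0), (0, 3), (2, 3), (4, 0), (4, 4)}; count = 5.

For each of the 25 pairs (x, y) ∈ F_5², evaluate f(x, y) mod 5. Record the zeros.
  x = 0: [0↦0, 1↦2, 2↦2, 3↦0, 4↦1]  zeros at y ∈ {0, 3}
  x = 1: [0↦2, 1↦3, 2↦2, 3↦4, 4↦4]  zeros at y ∈ ∅
  x = 2: [0↦1, 1↦1, 2↦4, 3↦0, 4↦4]  zeros at y ∈ {3}
  x = 3: [0↦2, 1↦1, 2↦3, 3↦3, 4↦1]  zeros at y ∈ ∅
  x = 4: [0↦0, 1↦3, 2↦4, 3↦3, 4↦0]  zeros at y ∈ {0, 4}
Collecting zeros: affine points = {(0, 0), (0, 3), (2, 3), (4, 0), (4, 4)}.
Total count |C(F_5)_aff| = 5.


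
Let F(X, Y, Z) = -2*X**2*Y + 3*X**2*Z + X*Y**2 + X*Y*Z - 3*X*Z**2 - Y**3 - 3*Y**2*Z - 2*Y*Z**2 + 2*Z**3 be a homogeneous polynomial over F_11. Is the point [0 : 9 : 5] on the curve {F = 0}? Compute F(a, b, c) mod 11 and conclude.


F(0,9,5) ≡ 1 (mod 11); P is NOT on the curve.

Evaluate F(0, 9, 5) term-by-term (mod 11).
  -2*X**2*Y ↦ -2·0·9·1 = 0
  3*X**2*Z ↦ 3·0·1·5 = 0
  X*Y**2 ↦ 1·0·81·1 = 0
  X*Y*Z ↦ 1·0·9·5 = 0
  -3*X*Z**2 ↦ -3·0·1·25 = 0
  -Y**3 ↦ -1·1·729·1 = -729
  -3*Y**2*Z ↦ -3·1·81·5 = -1215
  -2*Y*Z**2 ↦ -2·1·9·25 = -450
  2*Z**3 ↦ 2·1·1·125 = 250
Sum: F(0, 9, 5) = (0) + (0) + (0) + (0) + (0) + (-729) + (-1215) + (-450) + (250) = -2144.
Reducing mod 11: -2144 ≡ 1 (mod 11).
Since F(a, b, c) ≡ 1 ≠ 0 (mod 11), P does NOT lie on the curve.


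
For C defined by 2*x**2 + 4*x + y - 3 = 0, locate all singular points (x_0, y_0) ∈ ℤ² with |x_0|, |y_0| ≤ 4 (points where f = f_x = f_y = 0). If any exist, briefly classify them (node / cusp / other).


No singular points in the scanned grid; C is smooth there.

Compute partial derivatives:
  f_x = 4*x + 4.
  f_y = 1.
f_y = 1 is a nonzero constant, so f_y never vanishes: no point (x, y) can satisfy f = f_x = f_y = 0. In particular no (x, y) ∈ {−4, ..., 4}² is singular; the curve is smooth.


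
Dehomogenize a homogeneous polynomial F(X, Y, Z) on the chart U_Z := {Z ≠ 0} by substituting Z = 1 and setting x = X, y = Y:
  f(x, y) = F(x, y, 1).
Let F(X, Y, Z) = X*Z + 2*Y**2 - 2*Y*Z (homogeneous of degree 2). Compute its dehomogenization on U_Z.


f(x, y) = x + 2*y**2 - 2*y

On U_Z we set Z = 1. Each monomial c·X^i·Y^j·Z^k in F becomes c·x^i·y^j·1^k = c·x^i·y^j.
Substituting Z = 1: F(X, Y, 1) = x + 2*y**2 - 2*y.
Note: deg(f) ≤ deg(F) = 2; strict inequality happens when F is divisible by Z (lost terms).


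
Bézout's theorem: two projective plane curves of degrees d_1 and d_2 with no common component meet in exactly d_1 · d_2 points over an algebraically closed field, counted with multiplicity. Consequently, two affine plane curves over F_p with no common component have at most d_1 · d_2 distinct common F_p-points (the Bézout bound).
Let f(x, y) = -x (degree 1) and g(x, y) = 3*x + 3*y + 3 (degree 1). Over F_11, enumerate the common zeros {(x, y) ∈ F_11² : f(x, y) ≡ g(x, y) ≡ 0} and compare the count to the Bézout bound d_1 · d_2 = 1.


Common zeros: {(0, 10)}; count = 1; Bézout bound = 1.

deg(f) = 1, deg(g) = 1, so Bézout bound = 1.
Scan x ∈ F_11. For each x, list the y ∈ F_11 with f(x, y) ≡ 0 and those with g(x, y) ≡ 0 (mod 11); the common zeros in that column are the intersection.
  x = 0: f ≡ 0 at y ∈ {0, 1, 2, 3, 4, 5, 6, 7, 8, 9, 10}; g ≡ 0 at y ∈ {10}; common: {10}.
  x = 1: f ≡ 0 at y ∈ ∅; g ≡ 0 at y ∈ {9}; common: ∅.
  x = 2: f ≡ 0 at y ∈ ∅; g ≡ 0 at y ∈ {8}; common: ∅.
  x = 3: f ≡ 0 at y ∈ ∅; g ≡ 0 at y ∈ {7}; common: ∅.
  x = 4: f ≡ 0 at y ∈ ∅; g ≡ 0 at y ∈ {6}; common: ∅.
  x = 5: f ≡ 0 at y ∈ ∅; g ≡ 0 at y ∈ {5}; common: ∅.
  x = 6: f ≡ 0 at y ∈ ∅; g ≡ 0 at y ∈ {4}; common: ∅.
  x = 7: f ≡ 0 at y ∈ ∅; g ≡ 0 at y ∈ {3}; common: ∅.
  x = 8: f ≡ 0 at y ∈ ∅; g ≡ 0 at y ∈ {2}; common: ∅.
  x = 9: f ≡ 0 at y ∈ ∅; g ≡ 0 at y ∈ {1}; common: ∅.
  x = 10: f ≡ 0 at y ∈ ∅; g ≡ 0 at y ∈ {0}; common: ∅.
Collecting: common zeros = {(0, 10)}, so the count is 1.
Comparison with the Bézout bound: 1 ≤ 1 = deg(f)·deg(g), as expected for curves with no common component (the bound is attained).


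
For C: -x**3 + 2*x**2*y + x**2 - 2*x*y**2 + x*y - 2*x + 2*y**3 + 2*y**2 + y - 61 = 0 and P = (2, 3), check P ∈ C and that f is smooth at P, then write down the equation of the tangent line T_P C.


Tangent line at P: -x + 53*y - 157 = 0.

Step 1: f(2, 3) = 0, so P lies on C.
Step 2: partial derivatives
  f_x(x, y) = -3*x**2 + 4*x*y + 2*x - 2*y**2 + y - 2, f_y(x, y) = 2*x**2 - 4*x*y + x + 6*y**2 + 4*y + 1.
  f_x(P) = -1, f_y(P) = 53 (gradient nonzero, so P is smooth).
Step 3: tangent line at P: -1·(x − 2) + 53·(y − 3) = 0.
Expanding: -x + 53*y - 157 = 0.


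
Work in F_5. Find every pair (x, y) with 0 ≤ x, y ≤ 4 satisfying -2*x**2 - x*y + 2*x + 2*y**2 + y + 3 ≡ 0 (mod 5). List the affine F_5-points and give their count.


Affine F_5-points: {(1, 1), (1, 4), (2, 1), (2, 2), (3, 2), (3, 4)}; count = 6.

For each of the 25 pairs (x, y) ∈ F_5², evaluate f(x, y) mod 5. Record the zeros.
  x = 0: [0↦3, 1↦1, 2↦3, 3↦4, 4↦4]  zeros at y ∈ ∅
  x = 1: [0↦3, 1↦0, 2↦1, 3↦1, 4↦0]  zeros at y ∈ {1, 4}
  x = 2: [0↦4, 1↦0, 2↦0, 3↦4, 4↦2]  zeros at y ∈ {1, 2}
  x = 3: [0↦1, 1↦1, 2↦0, 3↦3, 4↦0]  zeros at y ∈ {2, 4}
  x = 4: [0↦4, 1↦3, 2↦1, 3↦3, 4↦4]  zeros at y ∈ ∅
Collecting zeros: affine points = {(1, 1), (1, 4), (2, 1), (2, 2), (3, 2), (3, 4)}.
Total count |C(F_5)_aff| = 6.


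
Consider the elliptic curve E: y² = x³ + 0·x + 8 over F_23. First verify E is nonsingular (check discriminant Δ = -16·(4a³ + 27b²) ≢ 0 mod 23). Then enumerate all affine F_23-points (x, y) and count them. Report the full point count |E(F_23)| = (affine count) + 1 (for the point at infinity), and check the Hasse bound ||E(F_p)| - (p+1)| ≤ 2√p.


Affine points = {(0, 10), (0, 13), (1, 3), (1, 20), (2, 4), (2, 19), (3, 9), (3, 14), (4, 7), (4, 16), (5, 8), (5, 15), (7, 11), (7, 12), (9, 1), (9, 22), (15, 5), (15, 18), (19, 6), (19, 17), (20, 2), (20, 21), (21, 0)}; affine count = 23; |E(F_23)| = 24.

Discriminant check: Δ ∝ 4a³ + 27b² = 4·0³ + 27·8² = 4·0 + 27·64 ≡ 3 (mod 23). Nonzero ⇒ E is nonsingular.
For each x ∈ F_23, compute rhs = x³ + 0·x + 8 mod 23, then count y ∈ F_23 with y² ≡ rhs.
  x = 0: rhs = 8, matching y values: 10, 13 (2 points).
  x = 1: rhs = 9, matching y values: 3, 20 (2 points).
  x = 2: rhs = 16, matching y values: 4, 19 (2 points).
  x = 3: rhs = 12, matching y values: 9, 14 (2 points).
  x = 4: rhs = 3, matching y values: 7, 16 (2 points).
  x = 5: rhs = 18, matching y values: 8, 15 (2 points).
  x = 6: rhs = 17, matching y values: none (0 points).
  x = 7: rhs = 6, matching y values: 11, 12 (2 points).
  x = 8: rhs = 14, matching y values: none (0 points).
  x = 9: rhs = 1, matching y values: 1, 22 (2 points).
  x = 10: rhs = 19, matching y values: none (0 points).
  x = 11: rhs = 5, matching y values: none (0 points).
  x = 12: rhs = 11, matching y values: none (0 points).
  x = 13: rhs = 20, matching y values: none (0 points).
  x = 14: rhs = 15, matching y values: none (0 points).
  x = 15: rhs = 2, matching y values: 5, 18 (2 points).
  x = 16: rhs = 10, matching y values: none (0 points).
  x = 17: rhs = 22, matching y values: none (0 points).
  x = 18: rhs = 21, matching y values: none (0 points).
  x = 19: rhs = 13, matching y values: 6, 17 (2 points).
  x = 20: rhs = 4, matching y values: 2, 21 (2 points).
  x = 21: rhs = 0, matching y values: 0 (1 points).
  x = 22: rhs = 7, matching y values: none (0 points).
Total affine count: 23.
Full point count |E(F_23)| = 23 + 1 = 24.
Hasse bound: |24 − (23+1)| = |0| = 0 ≤ 2√23 ≈ 9.5917 ✓.


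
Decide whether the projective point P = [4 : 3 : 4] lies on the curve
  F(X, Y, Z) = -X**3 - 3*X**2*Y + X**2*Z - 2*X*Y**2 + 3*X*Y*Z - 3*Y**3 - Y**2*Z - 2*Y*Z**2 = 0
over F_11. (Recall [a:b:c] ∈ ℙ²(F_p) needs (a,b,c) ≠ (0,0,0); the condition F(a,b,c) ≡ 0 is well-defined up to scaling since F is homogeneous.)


F(4,3,4) ≡ 1 (mod 11); P is NOT on the curve.

Evaluate F(4, 3, 4) term-by-term (mod 11).
  -X**3 ↦ -1·64·1·1 = -64
  -3*X**2*Y ↦ -3·16·3·1 = -144
  X**2*Z ↦ 1·16·1·4 = 64
  -2*X*Y**2 ↦ -2·4·9·1 = -72
  3*X*Y*Z ↦ 3·4·3·4 = 144
  -3*Y**3 ↦ -3·1·27·1 = -81
  -Y**2*Z ↦ -1·1·9·4 = -36
  -2*Y*Z**2 ↦ -2·1·3·16 = -96
Sum: F(4, 3, 4) = (-64) + (-144) + (64) + (-72) + (144) + (-81) + (-36) + (-96) = -285.
Reducing mod 11: -285 ≡ 1 (mod 11).
Since F(a, b, c) ≡ 1 ≠ 0 (mod 11), P does NOT lie on the curve.


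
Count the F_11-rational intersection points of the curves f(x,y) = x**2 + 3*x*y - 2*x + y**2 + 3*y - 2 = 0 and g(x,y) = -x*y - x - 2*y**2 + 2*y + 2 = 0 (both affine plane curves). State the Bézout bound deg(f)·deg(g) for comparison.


Common zeros: ∅; count = 0; Bézout bound = 4.

deg(f) = 2, deg(g) = 2, so Bézout bound = 4.
Scan x ∈ F_11. For each x, list the y ∈ F_11 with f(x, y) ≡ 0 and those with g(x, y) ≡ 0 (mod 11); the common zeros in that column are the intersection.
  x = 0: f ≡ 0 at y ∈ ∅; g ≡ 0 at y ∈ {4, 8}; common: ∅.
  x = 1: f ≡ 0 at y ∈ {7, 9}; g ≡ 0 at y ∈ {1, 5}; common: ∅.
  x = 2: f ≡ 0 at y ∈ {6, 7}; g ≡ 0 at y ∈ {0}; common: ∅.
  x = 3: f ≡ 0 at y ∈ ∅; g ≡ 0 at y ∈ {2, 3}; common: ∅.
  x = 4: f ≡ 0 at y ∈ {1, 6}; g ≡ 0 at y ∈ ∅; common: ∅.
  x = 5: f ≡ 0 at y ∈ ∅; g ≡ 0 at y ∈ ∅; common: ∅.
  x = 6: f ≡ 0 at y ∈ {0, 1}; g ≡ 0 at y ∈ ∅; common: ∅.
  x = 7: f ≡ 0 at y ∈ {0, 9}; g ≡ 0 at y ∈ ∅; common: ∅.
  x = 8: f ≡ 0 at y ∈ ∅; g ≡ 0 at y ∈ ∅; common: ∅.
  x = 9: f ≡ 0 at y ∈ ∅; g ≡ 0 at y ∈ {6, 7}; common: ∅.
  x = 10: f ≡ 0 at y ∈ ∅; g ≡ 0 at y ∈ {9}; common: ∅.
Collecting: common zeros = ∅, so the count is 0.
Comparison with the Bézout bound: 0 ≤ 4 = deg(f)·deg(g), as expected for curves with no common component (the affine F_11-count falls short of the bound because intersections may lie at infinity, over extension fields, or carry multiplicity).


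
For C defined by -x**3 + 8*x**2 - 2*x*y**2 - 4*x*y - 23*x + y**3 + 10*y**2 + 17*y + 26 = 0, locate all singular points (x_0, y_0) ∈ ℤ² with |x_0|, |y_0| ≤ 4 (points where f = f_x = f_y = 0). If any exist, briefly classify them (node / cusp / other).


Singular points: {(3, -1)}; classification: node.

Compute partial derivatives:
  f_x = -3*x**2 + 16*x - 2*y**2 - 4*y - 23.
  f_y = -4*x*y - 4*x + 3*y**2 + 20*y + 17.
Scan x_0 ∈ {−4, ..., 4}. For each x_0, f_y(x_0, y) is a polynomial in y; find its integer roots y ∈ {−4, ..., 4}, then test f_x and f at those candidates.
  x = -4: f_y(-4, y) = 3*y**2 + 36*y + 33; vanishes at y ∈ {-1}. (-4, -1): f_x = -133 ≠ 0.
  x = -3: f_y(-3, y) = 3*y**2 + 32*y + 29; vanishes at y ∈ {-1}. (-3, -1): f_x = -96 ≠ 0.
  x = -2: f_y(-2, y) = 3*y**2 + 28*y + 25; vanishes at y ∈ {-1}. (-2, -1): f_x = -65 ≠ 0.
  x = -1: f_y(-1, y) = 3*y**2 + 24*y + 21; vanishes at y ∈ {-1}. (-1, -1): f_x = -40 ≠ 0.
  x = 0: f_y(0, y) = 3*y**2 + 20*y + 17; vanishes at y ∈ {-1}. (0, -1): f_x = -21 ≠ 0.
  x = 1: f_y(1, y) = 3*y**2 + 16*y + 13; vanishes at y ∈ {-1}. (1, -1): f_x = -8 ≠ 0.
  x = 2: f_y(2, y) = 3*y**2 + 12*y + 9; vanishes at y ∈ {-3, -1}. (2, -3): f_x = -9 ≠ 0; (2, -1): f_x = -1 ≠ 0.
  x = 3: f_y(3, y) = 3*y**2 + 8*y + 5; vanishes at y ∈ {-1}. (3, -1): f_x = 0, f = 0 — SINGULAR.
  x = 4: f_y(4, y) = 3*y**2 + 4*y + 1; vanishes at y ∈ {-1}. (4, -1): f_x = -5 ≠ 0.
Only singular point on the grid: (3, -1).
Classify: substitute x = 3 + u, y = -1 + v and expand: f = -u**3 - u**2 - 2*u*v**2 + v**3 + v**2.
No constant or linear terms (consistent with a singular point). Quadratic part: -u**2 + v**2. Cubic part: -u**3 - 2*u*v**2 + v**3.
The quadratic part v**2 - u**2 = (v − u)(v + u) splits into two distinct linear factors, so there are two distinct tangent lines y − -1 = ±(x − 3) — this is a node (ordinary double point).
Classification: node.


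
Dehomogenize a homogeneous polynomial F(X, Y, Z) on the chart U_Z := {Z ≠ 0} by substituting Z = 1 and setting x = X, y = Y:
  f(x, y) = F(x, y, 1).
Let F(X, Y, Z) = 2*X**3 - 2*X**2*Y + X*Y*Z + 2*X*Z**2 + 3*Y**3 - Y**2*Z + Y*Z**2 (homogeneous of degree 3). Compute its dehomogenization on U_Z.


f(x, y) = 2*x**3 - 2*x**2*y + x*y + 2*x + 3*y**3 - y**2 + y

On U_Z we set Z = 1. Each monomial c·X^i·Y^j·Z^k in F becomes c·x^i·y^j·1^k = c·x^i·y^j.
Substituting Z = 1: F(X, Y, 1) = 2*x**3 - 2*x**2*y + x*y + 2*x + 3*y**3 - y**2 + y.
Note: deg(f) ≤ deg(F) = 3; strict inequality happens when F is divisible by Z (lost terms).


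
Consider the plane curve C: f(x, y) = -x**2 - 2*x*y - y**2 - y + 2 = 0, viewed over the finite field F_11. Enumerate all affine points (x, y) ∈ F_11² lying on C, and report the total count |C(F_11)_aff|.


Affine F_11-points: {(0, 1), (0, 9), (4, 4), (4, 9), (6, 10), (7, 8), (7, 10), (9, 1), (9, 2), (10, 4), (10, 8)}; count = 11.

For each of the 121 pairs (x, y) ∈ F_11², evaluate f(x, y) mod 11. Record the zeros.
  x = 0: [0↦2, 1↦0, 2↦7, 3↦1, 4↦4, 5↦5, 6↦4, 7↦1, 8↦7, 9↦0, 10↦2]  zeros at y ∈ {1, 9}
  x = 1: [0↦1, 1↦8, 2↦2, 3↦5, 4↦6, 5↦5, 6↦2, 7↦8, 8↦1, 9↦3, 10↦3]  zeros at y ∈ ∅
  x = 2: [0↦9, 1↦3, 2↦6, 3↦7, 4↦6, 5↦3, 6↦9, 7↦2, 8↦4, 9↦4, 10↦2]  zeros at y ∈ ∅
  x = 3: [0↦4, 1↦7, 2↦8, 3↦7, 4↦4, 5↦10, 6↦3, 7↦5, 8↦5, 9↦3, 10↦10]  zeros at y ∈ ∅
  x = 4: [0↦8, 1↦9, 2↦8, 3↦5, 4↦0, 5↦4, 6↦6, 7↦6, 8↦4, 9↦0, 10↦5]  zeros at y ∈ {4, 9}
  x = 5: [0↦10, 1↦9, 2↦6, 3↦1, 4↦5, 5↦7, 6↦7, 7↦5, 8↦1, 9↦6, 10↦9]  zeros at y ∈ ∅
  x = 6: [0↦10, 1↦7, 2↦2, 3↦6, 4↦8, 5↦8, 6↦6, 7↦2, 8↦7, 9↦10, 10↦0]  zeros at y ∈ {10}
  x = 7: [0↦8, 1↦3, 2↦7, 3↦9, 4↦9, 5↦7, 6↦3, 7↦8, 8↦0, 9↦1, 10↦0]  zeros at y ∈ {8, 10}
  x = 8: [0↦4, 1↦8, 2↦10, 3↦10, 4↦8, 5↦4, 6↦9, 7↦1, 8↦2, 9↦1, 10↦9]  zeros at y ∈ ∅
  x = 9: [0↦9, 1↦0, 2↦0, 3↦9, 4↦5, 5↦10, 6↦2, 7↦3, 8↦2, 9↦10, 10↦5]  zeros at y ∈ {1, 2}
  x = 10: [0↦1, 1↦1, 2↦10, 3↦6, 4↦0, 5↦3, 6↦4, 7↦3, 8↦0, 9↦6, 10↦10]  zeros at y ∈ {4, 8}
Collecting zeros: affine points = {(0, 1), (0, 9), (4, 4), (4, 9), (6, 10), (7, 8), (7, 10), (9, 1), (9, 2), (10, 4), (10, 8)}.
Total count |C(F_11)_aff| = 11.


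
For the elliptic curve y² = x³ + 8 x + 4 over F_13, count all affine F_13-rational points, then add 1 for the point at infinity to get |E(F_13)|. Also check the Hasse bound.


Affine points = {(0, 2), (0, 11), (1, 0), (3, 4), (3, 9), (4, 3), (4, 10), (5, 0), (7, 0), (9, 5), (9, 8)}; affine count = 11; |E(F_13)| = 12.

Discriminant check: Δ ∝ 4a³ + 27b² = 4·8³ + 27·4² = 4·512 + 27·16 ≡ 10 (mod 13). Nonzero ⇒ E is nonsingular.
For each x ∈ F_13, compute rhs = x³ + 8·x + 4 mod 13, then count y ∈ F_13 with y² ≡ rhs.
  x = 0: rhs = 4, matching y values: 2, 11 (2 points).
  x = 1: rhs = 0, matching y values: 0 (1 points).
  x = 2: rhs = 2, matching y values: none (0 points).
  x = 3: rhs = 3, matching y values: 4, 9 (2 points).
  x = 4: rhs = 9, matching y values: 3, 10 (2 points).
  x = 5: rhs = 0, matching y values: 0 (1 points).
  x = 6: rhs = 8, matching y values: none (0 points).
  x = 7: rhs = 0, matching y values: 0 (1 points).
  x = 8: rhs = 8, matching y values: none (0 points).
  x = 9: rhs = 12, matching y values: 5, 8 (2 points).
  x = 10: rhs = 5, matching y values: none (0 points).
  x = 11: rhs = 6, matching y values: none (0 points).
  x = 12: rhs = 8, matching y values: none (0 points).
Total affine count: 11.
Full point count |E(F_13)| = 11 + 1 = 12.
Hasse bound: |12 − (13+1)| = |-2| = 2 ≤ 2√13 ≈ 7.2111 ✓.


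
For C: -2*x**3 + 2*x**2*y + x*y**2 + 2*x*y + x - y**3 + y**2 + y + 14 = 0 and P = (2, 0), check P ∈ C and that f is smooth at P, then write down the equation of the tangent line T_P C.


Tangent line at P: -23*x + 13*y + 46 = 0.

Step 1: f(2, 0) = 0, so P lies on C.
Step 2: partial derivatives
  f_x(x, y) = -6*x**2 + 4*x*y + y**2 + 2*y + 1, f_y(x, y) = 2*x**2 + 2*x*y + 2*x - 3*y**2 + 2*y + 1.
  f_x(P) = -23, f_y(P) = 13 (gradient nonzero, so P is smooth).
Step 3: tangent line at P: -23·(x − 2) + 13·(y − 0) = 0.
Expanding: -23*x + 13*y + 46 = 0.


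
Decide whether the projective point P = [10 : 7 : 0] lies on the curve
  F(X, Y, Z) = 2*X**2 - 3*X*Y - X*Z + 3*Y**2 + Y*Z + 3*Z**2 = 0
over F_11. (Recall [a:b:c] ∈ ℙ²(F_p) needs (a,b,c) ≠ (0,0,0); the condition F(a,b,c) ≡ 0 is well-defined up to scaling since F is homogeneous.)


F(10,7,0) ≡ 5 (mod 11); P is NOT on the curve.

Evaluate F(10, 7, 0) term-by-term (mod 11).
  2*X**2 ↦ 2·100·1·1 = 200
  -3*X*Y ↦ -3·10·7·1 = -210
  -X*Z ↦ -1·10·1·0 = 0
  3*Y**2 ↦ 3·1·49·1 = 147
  Y*Z ↦ 1·1·7·0 = 0
  3*Z**2 ↦ 3·1·1·0 = 0
Sum: F(10, 7, 0) = (200) + (-210) + (0) + (147) + (0) + (0) = 137.
Reducing mod 11: 137 ≡ 5 (mod 11).
Since F(a, b, c) ≡ 5 ≠ 0 (mod 11), P does NOT lie on the curve.


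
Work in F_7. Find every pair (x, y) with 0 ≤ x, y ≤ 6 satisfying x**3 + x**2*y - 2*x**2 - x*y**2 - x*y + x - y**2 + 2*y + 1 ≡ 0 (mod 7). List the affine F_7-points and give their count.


Affine F_7-points: {(0, 4), (0, 5), (6, 6)}; count = 3.

For each of the 49 pairs (x, y) ∈ F_7², evaluate f(x, y) mod 7. Record the zeros.
  x = 0: [0↦1, 1↦2, 2↦1, 3↦5, 4↦0, 5↦0, 6↦5]  zeros at y ∈ {4, 5}
  x = 1: [0↦1, 1↦1, 2↦4, 3↦3, 4↦5, 5↦3, 6↦4]  zeros at y ∈ ∅
  x = 2: [0↦3, 1↦4, 2↦6, 3↦2, 4↦6, 5↦4, 6↦3]  zeros at y ∈ ∅
  x = 3: [0↦6, 1↦3, 2↦6, 3↦1, 4↦2, 5↦2, 6↦1]  zeros at y ∈ ∅
  x = 4: [0↦2, 1↦4, 2↦3, 3↦6, 4↦6, 5↦3, 6↦4]  zeros at y ∈ ∅
  x = 5: [0↦4, 1↦6, 2↦3, 3↦2, 4↦3, 5↦6, 6↦4]  zeros at y ∈ ∅
  x = 6: [0↦4, 1↦1, 2↦5, 3↦2, 4↦6, 5↦3, 6↦0]  zeros at y ∈ {6}
Collecting zeros: affine points = {(0, 4), (0, 5), (6, 6)}.
Total count |C(F_7)_aff| = 3.


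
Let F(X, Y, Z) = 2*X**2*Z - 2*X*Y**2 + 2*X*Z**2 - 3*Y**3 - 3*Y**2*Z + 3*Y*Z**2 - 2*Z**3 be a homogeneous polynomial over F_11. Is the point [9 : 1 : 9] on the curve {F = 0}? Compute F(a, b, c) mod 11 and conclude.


F(9,1,9) ≡ 3 (mod 11); P is NOT on the curve.

Evaluate F(9, 1, 9) term-by-term (mod 11).
  2*X**2*Z ↦ 2·81·1·9 = 1458
  -2*X*Y**2 ↦ -2·9·1·1 = -18
  2*X*Z**2 ↦ 2·9·1·81 = 1458
  -3*Y**3 ↦ -3·1·1·1 = -3
  -3*Y**2*Z ↦ -3·1·1·9 = -27
  3*Y*Z**2 ↦ 3·1·1·81 = 243
  -2*Z**3 ↦ -2·1·1·729 = -1458
Sum: F(9, 1, 9) = (1458) + (-18) + (1458) + (-3) + (-27) + (243) + (-1458) = 1653.
Reducing mod 11: 1653 ≡ 3 (mod 11).
Since F(a, b, c) ≡ 3 ≠ 0 (mod 11), P does NOT lie on the curve.


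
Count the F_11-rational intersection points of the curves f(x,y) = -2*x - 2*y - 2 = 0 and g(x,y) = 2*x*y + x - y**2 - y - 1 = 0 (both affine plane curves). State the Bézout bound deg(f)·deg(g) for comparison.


Common zeros: {(6, 4), (8, 2)}; count = 2; Bézout bound = 2.

deg(f) = 1, deg(g) = 2, so Bézout bound = 2.
Scan x ∈ F_11. For each x, list the y ∈ F_11 with f(x, y) ≡ 0 and those with g(x, y) ≡ 0 (mod 11); the common zeros in that column are the intersection.
  x = 0: f ≡ 0 at y ∈ {10}; g ≡ 0 at y ∈ ∅; common: ∅.
  x = 1: f ≡ 0 at y ∈ {9}; g ≡ 0 at y ∈ {0, 1}; common: ∅.
  x = 2: f ≡ 0 at y ∈ {8}; g ≡ 0 at y ∈ ∅; common: ∅.
  x = 3: f ≡ 0 at y ∈ {7}; g ≡ 0 at y ∈ {8}; common: ∅.
  x = 4: f ≡ 0 at y ∈ {6}; g ≡ 0 at y ∈ ∅; common: ∅.
  x = 5: f ≡ 0 at y ∈ {5}; g ≡ 0 at y ∈ {3, 6}; common: ∅.
  x = 6: f ≡ 0 at y ∈ {4}; g ≡ 0 at y ∈ {4, 7}; common: {4}.
  x = 7: f ≡ 0 at y ∈ {3}; g ≡ 0 at y ∈ ∅; common: ∅.
  x = 8: f ≡ 0 at y ∈ {2}; g ≡ 0 at y ∈ {2}; common: {2}.
  x = 9: f ≡ 0 at y ∈ {1}; g ≡ 0 at y ∈ ∅; common: ∅.
  x = 10: f ≡ 0 at y ∈ {0}; g ≡ 0 at y ∈ {9, 10}; common: ∅.
Collecting: common zeros = {(6, 4), (8, 2)}, so the count is 2.
Comparison with the Bézout bound: 2 ≤ 2 = deg(f)·deg(g), as expected for curves with no common component (the bound is attained).


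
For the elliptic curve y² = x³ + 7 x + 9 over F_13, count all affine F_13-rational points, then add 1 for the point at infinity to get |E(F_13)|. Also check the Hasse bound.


Affine points = {(0, 3), (0, 10), (1, 2), (1, 11), (4, 6), (4, 7), (5, 0), (10, 0), (11, 0), (12, 1), (12, 12)}; affine count = 11; |E(F_13)| = 12.

Discriminant check: Δ ∝ 4a³ + 27b² = 4·7³ + 27·9² = 4·343 + 27·81 ≡ 10 (mod 13). Nonzero ⇒ E is nonsingular.
For each x ∈ F_13, compute rhs = x³ + 7·x + 9 mod 13, then count y ∈ F_13 with y² ≡ rhs.
  x = 0: rhs = 9, matching y values: 3, 10 (2 points).
  x = 1: rhs = 4, matching y values: 2, 11 (2 points).
  x = 2: rhs = 5, matching y values: none (0 points).
  x = 3: rhs = 5, matching y values: none (0 points).
  x = 4: rhs = 10, matching y values: 6, 7 (2 points).
  x = 5: rhs = 0, matching y values: 0 (1 points).
  x = 6: rhs = 7, matching y values: none (0 points).
  x = 7: rhs = 11, matching y values: none (0 points).
  x = 8: rhs = 5, matching y values: none (0 points).
  x = 9: rhs = 8, matching y values: none (0 points).
  x = 10: rhs = 0, matching y values: 0 (1 points).
  x = 11: rhs = 0, matching y values: 0 (1 points).
  x = 12: rhs = 1, matching y values: 1, 12 (2 points).
Total affine count: 11.
Full point count |E(F_13)| = 11 + 1 = 12.
Hasse bound: |12 − (13+1)| = |-2| = 2 ≤ 2√13 ≈ 7.2111 ✓.


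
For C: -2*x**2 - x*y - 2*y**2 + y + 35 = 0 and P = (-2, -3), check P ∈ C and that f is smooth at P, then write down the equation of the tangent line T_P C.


Tangent line at P: 11*x + 15*y + 67 = 0.

Step 1: f(-2, -3) = 0, so P lies on C.
Step 2: partial derivatives
  f_x(x, y) = -4*x - y, f_y(x, y) = -x - 4*y + 1.
  f_x(P) = 11, f_y(P) = 15 (gradient nonzero, so P is smooth).
Step 3: tangent line at P: 11·(x − -2) + 15·(y − -3) = 0.
Expanding: 11*x + 15*y + 67 = 0.


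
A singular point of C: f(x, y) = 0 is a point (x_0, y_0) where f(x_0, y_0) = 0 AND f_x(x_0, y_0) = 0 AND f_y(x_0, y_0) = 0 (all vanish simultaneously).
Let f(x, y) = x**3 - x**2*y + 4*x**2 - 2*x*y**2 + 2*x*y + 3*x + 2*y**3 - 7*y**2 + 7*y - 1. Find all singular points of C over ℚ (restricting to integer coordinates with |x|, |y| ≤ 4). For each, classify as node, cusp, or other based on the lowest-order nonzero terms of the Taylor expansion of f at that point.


Singular points: {(-1, 1)}; classification: cusp.

Compute partial derivatives:
  f_x = 3*x**2 - 2*x*y + 8*x - 2*y**2 + 2*y + 3.
  f_y = -x**2 - 4*x*y + 2*x + 6*y**2 - 14*y + 7.
Scan x_0 ∈ {−4, ..., 4}. For each x_0, f_y(x_0, y) is a polynomial in y; find its integer roots y ∈ {−4, ..., 4}, then test f_x and f at those candidates.
  x = -4: f_y(-4, y) = 6*y**2 + 2*y - 17; no integer root y with |y| ≤ 4.
  x = -3: f_y(-3, y) = 6*y**2 - 2*y - 8; vanishes at y ∈ {-1}. (-3, -1): f_x = -4 ≠ 0.
  x = -2: f_y(-2, y) = 6*y**2 - 6*y - 1; no integer root y with |y| ≤ 4.
  x = -1: f_y(-1, y) = 6*y**2 - 10*y + 4; vanishes at y ∈ {1}. (-1, 1): f_x = 0, f = 0 — SINGULAR.
  x = 0: f_y(0, y) = 6*y**2 - 14*y + 7; no integer root y with |y| ≤ 4.
  x = 1: f_y(1, y) = 6*y**2 - 18*y + 8; no integer root y with |y| ≤ 4.
  x = 2: f_y(2, y) = 6*y**2 - 22*y + 7; no integer root y with |y| ≤ 4.
  x = 3: f_y(3, y) = 6*y**2 - 26*y + 4; no integer root y with |y| ≤ 4.
  x = 4: f_y(4, y) = 6*y**2 - 30*y - 1; no integer root y with |y| ≤ 4.
Only singular point on the grid: (-1, 1).
Classify: substitute x = -1 + u, y = 1 + v and expand: f = u**3 - u**2*v - 2*u*v**2 + 2*v**3 + v**2.
No constant or linear terms (consistent with a singular point). Quadratic part: v**2. Cubic part: u**3 - u**2*v - 2*u*v**2 + 2*v**3.
The quadratic part v**2 is a perfect square, so there is a single (double) tangent line v = 0, i.e. y = 1. Restricting the cubic part to that line (v = 0) leaves u**3 ≠ 0, so f is not divisible by v and the branch is v² ≈ -u**3 to lowest order — this is a cusp.
Classification: cusp.


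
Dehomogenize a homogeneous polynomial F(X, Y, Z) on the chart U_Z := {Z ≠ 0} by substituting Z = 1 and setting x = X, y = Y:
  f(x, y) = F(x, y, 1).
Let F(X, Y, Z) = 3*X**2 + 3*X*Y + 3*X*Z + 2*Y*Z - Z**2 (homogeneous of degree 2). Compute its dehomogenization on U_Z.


f(x, y) = 3*x**2 + 3*x*y + 3*x + 2*y - 1

On U_Z we set Z = 1. Each monomial c·X^i·Y^j·Z^k in F becomes c·x^i·y^j·1^k = c·x^i·y^j.
Substituting Z = 1: F(X, Y, 1) = 3*x**2 + 3*x*y + 3*x + 2*y - 1.
Note: deg(f) ≤ deg(F) = 2; strict inequality happens when F is divisible by Z (lost terms).


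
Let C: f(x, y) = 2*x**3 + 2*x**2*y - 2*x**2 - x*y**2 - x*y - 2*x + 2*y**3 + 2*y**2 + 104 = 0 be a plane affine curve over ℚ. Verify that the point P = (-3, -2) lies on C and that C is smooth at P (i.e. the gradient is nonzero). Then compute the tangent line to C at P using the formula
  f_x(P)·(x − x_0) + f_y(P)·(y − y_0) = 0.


Tangent line at P: 86*x + 25*y + 308 = 0.

Step 1: f(-3, -2) = 0, so P lies on C.
Step 2: partial derivatives
  f_x(x, y) = 6*x**2 + 4*x*y - 4*x - y**2 - y - 2, f_y(x, y) = 2*x**2 - 2*x*y - x + 6*y**2 + 4*y.
  f_x(P) = 86, f_y(P) = 25 (gradient nonzero, so P is smooth).
Step 3: tangent line at P: 86·(x − -3) + 25·(y − -2) = 0.
Expanding: 86*x + 25*y + 308 = 0.


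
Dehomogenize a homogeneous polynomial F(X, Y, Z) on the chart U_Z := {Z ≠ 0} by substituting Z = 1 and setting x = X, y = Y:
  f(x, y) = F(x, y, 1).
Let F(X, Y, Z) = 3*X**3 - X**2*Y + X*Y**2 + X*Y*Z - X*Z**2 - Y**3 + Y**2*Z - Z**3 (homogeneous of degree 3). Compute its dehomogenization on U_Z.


f(x, y) = 3*x**3 - x**2*y + x*y**2 + x*y - x - y**3 + y**2 - 1

On U_Z we set Z = 1. Each monomial c·X^i·Y^j·Z^k in F becomes c·x^i·y^j·1^k = c·x^i·y^j.
Substituting Z = 1: F(X, Y, 1) = 3*x**3 - x**2*y + x*y**2 + x*y - x - y**3 + y**2 - 1.
Note: deg(f) ≤ deg(F) = 3; strict inequality happens when F is divisible by Z (lost terms).
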